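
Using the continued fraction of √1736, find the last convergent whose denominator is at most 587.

20791/499

√1736 = [41; 1, 1, 1, 82, …] (period length 4).
Convergents:
  p_0/q_0 = 41/1
  p_1/q_1 = 42/1
  p_2/q_2 = 83/2
  p_3/q_3 = 125/3
  p_4/q_4 = 10333/248
  p_5/q_5 = 10458/251
  p_6/q_6 = 20791/499
  p_7/q_7 = 31249/750
q_6 = 499 ≤ 587 < 750 = q_7, so the answer is 20791/499.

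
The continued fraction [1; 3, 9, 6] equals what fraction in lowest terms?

226/171

Using pₖ = aₖpₖ₋₁ + pₖ₋₂ and qₖ = aₖqₖ₋₁ + qₖ₋₂:
  k=0: a=1, p=1, q=1
  k=1: a=3, p=4, q=3
  k=2: a=9, p=37, q=28
  k=3: a=6, p=226, q=171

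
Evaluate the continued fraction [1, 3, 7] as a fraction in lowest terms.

29/22

Using pₖ = aₖpₖ₋₁ + pₖ₋₂ and qₖ = aₖqₖ₋₁ + qₖ₋₂:
  k=0: a=1, p=1, q=1
  k=1: a=3, p=4, q=3
  k=2: a=7, p=29, q=22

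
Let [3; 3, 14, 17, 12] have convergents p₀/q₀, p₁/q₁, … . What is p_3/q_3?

2441/734

Using pₖ = aₖpₖ₋₁ + pₖ₋₂, qₖ = aₖqₖ₋₁ + qₖ₋₂ (with p₋₁=1, p₋₂=0, q₋₁=0, q₋₂=1):
  k=0: a=3, p=3, q=1
  k=1: a=3, p=10, q=3
  k=2: a=14, p=143, q=43
  k=3: a=17, p=2441, q=734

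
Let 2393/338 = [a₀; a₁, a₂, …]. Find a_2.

1

2393 = 7·338 + 27   →  a_0 = 7
338 = 12·27 + 14   →  a_1 = 12
27 = 1·14 + 13   →  a_2 = 1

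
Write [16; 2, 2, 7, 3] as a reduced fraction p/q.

Using pₖ = aₖpₖ₋₁ + pₖ₋₂ and qₖ = aₖqₖ₋₁ + qₖ₋₂:
  k=0: a=16, p=16, q=1
  k=1: a=2, p=33, q=2
  k=2: a=2, p=82, q=5
  k=3: a=7, p=607, q=37
  k=4: a=3, p=1903, q=116

1903/116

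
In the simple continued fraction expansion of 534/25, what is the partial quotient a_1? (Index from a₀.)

2

534 = 21·25 + 9   →  a_0 = 21
25 = 2·9 + 7   →  a_1 = 2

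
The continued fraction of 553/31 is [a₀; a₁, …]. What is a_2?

553 = 17·31 + 26   →  a_0 = 17
31 = 1·26 + 5   →  a_1 = 1
26 = 5·5 + 1   →  a_2 = 5

5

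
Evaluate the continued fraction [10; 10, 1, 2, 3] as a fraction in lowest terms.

1080/107

Fold from the inside: start with 3/1.
  2 + 1/3 = 7/3
  1 + 3/7 = 10/7
  10 + 7/10 = 107/10
  10 + 10/107 = 1080/107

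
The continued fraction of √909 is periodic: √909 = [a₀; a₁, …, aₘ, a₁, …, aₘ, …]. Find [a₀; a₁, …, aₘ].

a₀ = ⌊√909⌋ = 30.

[30; 6, 1, 2, 6, 2, 1, 6, 60]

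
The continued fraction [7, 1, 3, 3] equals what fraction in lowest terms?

Using pₖ = aₖpₖ₋₁ + pₖ₋₂ and qₖ = aₖqₖ₋₁ + qₖ₋₂:
  k=0: a=7, p=7, q=1
  k=1: a=1, p=8, q=1
  k=2: a=3, p=31, q=4
  k=3: a=3, p=101, q=13

101/13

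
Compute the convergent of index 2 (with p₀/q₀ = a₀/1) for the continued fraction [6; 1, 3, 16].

Using pₖ = aₖpₖ₋₁ + pₖ₋₂, qₖ = aₖqₖ₋₁ + qₖ₋₂ (with p₋₁=1, p₋₂=0, q₋₁=0, q₋₂=1):
  k=0: a=6, p=6, q=1
  k=1: a=1, p=7, q=1
  k=2: a=3, p=27, q=4

27/4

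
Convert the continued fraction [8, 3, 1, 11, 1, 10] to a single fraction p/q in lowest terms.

4598/557

Fold from the inside: start with 10/1.
  1 + 1/10 = 11/10
  11 + 10/11 = 131/11
  1 + 11/131 = 142/131
  3 + 131/142 = 557/142
  8 + 142/557 = 4598/557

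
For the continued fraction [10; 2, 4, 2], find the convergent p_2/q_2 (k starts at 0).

94/9

Using pₖ = aₖpₖ₋₁ + pₖ₋₂, qₖ = aₖqₖ₋₁ + qₖ₋₂ (with p₋₁=1, p₋₂=0, q₋₁=0, q₋₂=1):
  k=0: a=10, p=10, q=1
  k=1: a=2, p=21, q=2
  k=2: a=4, p=94, q=9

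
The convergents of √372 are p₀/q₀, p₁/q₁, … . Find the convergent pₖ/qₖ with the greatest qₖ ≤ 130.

√372 = [19; 3, 2, 12, 2, 3, 38, …] (period length 6).
Convergents:
  p_0/q_0 = 19/1
  p_1/q_1 = 58/3
  p_2/q_2 = 135/7
  p_3/q_3 = 1678/87
  p_4/q_4 = 3491/181
q_3 = 87 ≤ 130 < 181 = q_4, so the answer is 1678/87.

1678/87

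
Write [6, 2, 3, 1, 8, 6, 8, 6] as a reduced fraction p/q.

Using pₖ = aₖpₖ₋₁ + pₖ₋₂ and qₖ = aₖqₖ₋₁ + qₖ₋₂:
  k=0: a=6, p=6, q=1
  k=1: a=2, p=13, q=2
  k=2: a=3, p=45, q=7
  k=3: a=1, p=58, q=9
  k=4: a=8, p=509, q=79
  k=5: a=6, p=3112, q=483
  k=6: a=8, p=25405, q=3943
  k=7: a=6, p=155542, q=24141

155542/24141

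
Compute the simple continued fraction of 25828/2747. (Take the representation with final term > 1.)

[9; 2, 2, 17, 3, 10]

25828 = 9·2747 + 1105
2747 = 2·1105 + 537
1105 = 2·537 + 31
537 = 17·31 + 10
31 = 3·10 + 1
10 = 10·1 + 0  (stop)
So 25828/2747 = [9; 2, 2, 17, 3, 10].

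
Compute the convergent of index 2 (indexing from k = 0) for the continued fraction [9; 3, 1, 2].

Using pₖ = aₖpₖ₋₁ + pₖ₋₂, qₖ = aₖqₖ₋₁ + qₖ₋₂ (with p₋₁=1, p₋₂=0, q₋₁=0, q₋₂=1):
  k=0: a=9, p=9, q=1
  k=1: a=3, p=28, q=3
  k=2: a=1, p=37, q=4

37/4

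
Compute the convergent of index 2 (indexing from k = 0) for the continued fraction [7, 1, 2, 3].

23/3

Using pₖ = aₖpₖ₋₁ + pₖ₋₂, qₖ = aₖqₖ₋₁ + qₖ₋₂ (with p₋₁=1, p₋₂=0, q₋₁=0, q₋₂=1):
  k=0: a=7, p=7, q=1
  k=1: a=1, p=8, q=1
  k=2: a=2, p=23, q=3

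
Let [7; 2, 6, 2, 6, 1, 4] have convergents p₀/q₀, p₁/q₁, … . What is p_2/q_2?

97/13

Using pₖ = aₖpₖ₋₁ + pₖ₋₂, qₖ = aₖqₖ₋₁ + qₖ₋₂ (with p₋₁=1, p₋₂=0, q₋₁=0, q₋₂=1):
  k=0: a=7, p=7, q=1
  k=1: a=2, p=15, q=2
  k=2: a=6, p=97, q=13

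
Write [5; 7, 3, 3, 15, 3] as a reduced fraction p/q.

Using pₖ = aₖpₖ₋₁ + pₖ₋₂ and qₖ = aₖqₖ₋₁ + qₖ₋₂:
  k=0: a=5, p=5, q=1
  k=1: a=7, p=36, q=7
  k=2: a=3, p=113, q=22
  k=3: a=3, p=375, q=73
  k=4: a=15, p=5738, q=1117
  k=5: a=3, p=17589, q=3424

17589/3424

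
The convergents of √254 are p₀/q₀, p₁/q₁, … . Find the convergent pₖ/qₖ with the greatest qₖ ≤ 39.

255/16

√254 = [15; 1, 14, 1, 30, …] (period length 4).
Convergents:
  p_0/q_0 = 15/1
  p_1/q_1 = 16/1
  p_2/q_2 = 239/15
  p_3/q_3 = 255/16
  p_4/q_4 = 7889/495
q_3 = 16 ≤ 39 < 495 = q_4, so the answer is 255/16.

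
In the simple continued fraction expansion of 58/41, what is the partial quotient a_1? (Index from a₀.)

2

58 = 1·41 + 17   →  a_0 = 1
41 = 2·17 + 7   →  a_1 = 2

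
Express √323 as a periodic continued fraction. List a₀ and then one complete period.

[17; 1, 34]

a₀ = ⌊√323⌋ = 17.
With m₀=0, d₀=1 and mₖ₊₁ = dₖaₖ − mₖ, dₖ₊₁ = (n − mₖ₊₁²)/dₖ, aₖ₊₁ = ⌊(a₀+mₖ₊₁)/dₖ₊₁⌋:
  k=1: m=17, d=34, a=1
  k=2: m=17, d=1, a=34
d=1 and a=2a₀=34 at k=2, so the next step gives (m, d) = (17, 34) again — its k=1 value — and the period has length 2.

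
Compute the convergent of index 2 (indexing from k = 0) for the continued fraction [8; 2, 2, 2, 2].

Using pₖ = aₖpₖ₋₁ + pₖ₋₂, qₖ = aₖqₖ₋₁ + qₖ₋₂ (with p₋₁=1, p₋₂=0, q₋₁=0, q₋₂=1):
  k=0: a=8, p=8, q=1
  k=1: a=2, p=17, q=2
  k=2: a=2, p=42, q=5

42/5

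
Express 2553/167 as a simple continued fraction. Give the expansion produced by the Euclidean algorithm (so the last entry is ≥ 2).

2553 = 15×167 + 48
167 = 3×48 + 23
48 = 2×23 + 2
23 = 11×2 + 1
2 = 2×1 + 0  (stop)
So 2553/167 = [15; 3, 2, 11, 2].

[15; 3, 2, 11, 2]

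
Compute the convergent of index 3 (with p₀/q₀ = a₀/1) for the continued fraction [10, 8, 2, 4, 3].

769/76

Using pₖ = aₖpₖ₋₁ + pₖ₋₂, qₖ = aₖqₖ₋₁ + qₖ₋₂ (with p₋₁=1, p₋₂=0, q₋₁=0, q₋₂=1):
  k=0: a=10, p=10, q=1
  k=1: a=8, p=81, q=8
  k=2: a=2, p=172, q=17
  k=3: a=4, p=769, q=76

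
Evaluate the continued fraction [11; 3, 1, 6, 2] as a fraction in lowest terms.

653/58

Using pₖ = aₖpₖ₋₁ + pₖ₋₂ and qₖ = aₖqₖ₋₁ + qₖ₋₂:
  k=0: a=11, p=11, q=1
  k=1: a=3, p=34, q=3
  k=2: a=1, p=45, q=4
  k=3: a=6, p=304, q=27
  k=4: a=2, p=653, q=58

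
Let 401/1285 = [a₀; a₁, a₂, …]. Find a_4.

8

401 = 0·1285 + 401   →  a_0 = 0
1285 = 3·401 + 82   →  a_1 = 3
401 = 4·82 + 73   →  a_2 = 4
82 = 1·73 + 9   →  a_3 = 1
73 = 8·9 + 1   →  a_4 = 8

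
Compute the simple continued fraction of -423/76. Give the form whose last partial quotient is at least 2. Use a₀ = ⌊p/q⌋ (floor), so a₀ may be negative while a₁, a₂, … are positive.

[-6; 2, 3, 3, 3]

-423 = -6·76 + 33
76 = 2·33 + 10
33 = 3·10 + 3
10 = 3·3 + 1
3 = 3·1 + 0  (stop)
So -423/76 = [-6; 2, 3, 3, 3].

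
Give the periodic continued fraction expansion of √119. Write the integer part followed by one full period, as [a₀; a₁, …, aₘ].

[10; 1, 9, 1, 20]

a₀ = ⌊√119⌋ = 10.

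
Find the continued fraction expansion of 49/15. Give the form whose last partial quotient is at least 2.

49 = 3×15 + 4
15 = 3×4 + 3
4 = 1×3 + 1
3 = 3×1 + 0  (stop)
So 49/15 = [3; 3, 1, 3].

[3; 3, 1, 3]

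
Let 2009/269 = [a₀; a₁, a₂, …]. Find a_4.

2009 = 7·269 + 126   →  a_0 = 7
269 = 2·126 + 17   →  a_1 = 2
126 = 7·17 + 7   →  a_2 = 7
17 = 2·7 + 3   →  a_3 = 2
7 = 2·3 + 1   →  a_4 = 2

2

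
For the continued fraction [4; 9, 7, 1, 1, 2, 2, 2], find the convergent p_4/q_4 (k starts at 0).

563/137

Using pₖ = aₖpₖ₋₁ + pₖ₋₂, qₖ = aₖqₖ₋₁ + qₖ₋₂ (with p₋₁=1, p₋₂=0, q₋₁=0, q₋₂=1):
  k=0: a=4, p=4, q=1
  k=1: a=9, p=37, q=9
  k=2: a=7, p=263, q=64
  k=3: a=1, p=300, q=73
  k=4: a=1, p=563, q=137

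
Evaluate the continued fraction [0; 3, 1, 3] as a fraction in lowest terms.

4/15

Using pₖ = aₖpₖ₋₁ + pₖ₋₂ and qₖ = aₖqₖ₋₁ + qₖ₋₂:
  k=0: a=0, p=0, q=1
  k=1: a=3, p=1, q=3
  k=2: a=1, p=1, q=4
  k=3: a=3, p=4, q=15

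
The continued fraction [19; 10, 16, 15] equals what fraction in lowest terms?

46316/2425

Using pₖ = aₖpₖ₋₁ + pₖ₋₂ and qₖ = aₖqₖ₋₁ + qₖ₋₂:
  k=0: a=19, p=19, q=1
  k=1: a=10, p=191, q=10
  k=2: a=16, p=3075, q=161
  k=3: a=15, p=46316, q=2425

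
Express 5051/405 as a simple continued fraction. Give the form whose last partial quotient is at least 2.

5051 = 12*405 + 191
405 = 2*191 + 23
191 = 8*23 + 7
23 = 3*7 + 2
7 = 3*2 + 1
2 = 2*1 + 0  (stop)
So 5051/405 = [12; 2, 8, 3, 3, 2].

[12; 2, 8, 3, 3, 2]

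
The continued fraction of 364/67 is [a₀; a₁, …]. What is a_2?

364 = 5·67 + 29   →  a_0 = 5
67 = 2·29 + 9   →  a_1 = 2
29 = 3·9 + 2   →  a_2 = 3

3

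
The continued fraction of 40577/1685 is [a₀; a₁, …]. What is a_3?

40577 = 24·1685 + 137   →  a_0 = 24
1685 = 12·137 + 41   →  a_1 = 12
137 = 3·41 + 14   →  a_2 = 3
41 = 2·14 + 13   →  a_3 = 2

2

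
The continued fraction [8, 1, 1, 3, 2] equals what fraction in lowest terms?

137/16

Fold from the inside: start with 2/1.
  3 + 1/2 = 7/2
  1 + 2/7 = 9/7
  1 + 7/9 = 16/9
  8 + 9/16 = 137/16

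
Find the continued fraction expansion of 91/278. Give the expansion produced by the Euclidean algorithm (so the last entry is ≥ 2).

91 = 0*278 + 91
278 = 3*91 + 5
91 = 18*5 + 1
5 = 5*1 + 0  (stop)
So 91/278 = [0; 3, 18, 5].

[0; 3, 18, 5]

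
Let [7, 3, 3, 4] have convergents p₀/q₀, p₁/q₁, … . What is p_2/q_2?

Using pₖ = aₖpₖ₋₁ + pₖ₋₂, qₖ = aₖqₖ₋₁ + qₖ₋₂ (with p₋₁=1, p₋₂=0, q₋₁=0, q₋₂=1):
  k=0: a=7, p=7, q=1
  k=1: a=3, p=22, q=3
  k=2: a=3, p=73, q=10

73/10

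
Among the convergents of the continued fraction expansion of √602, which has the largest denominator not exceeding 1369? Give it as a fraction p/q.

33344/1359

√602 = [24; 1, 1, 6, 1, 1, 48, …] (period length 6).
Convergents:
  p_0/q_0 = 24/1
  p_1/q_1 = 25/1
  p_2/q_2 = 49/2
  p_3/q_3 = 319/13
  p_4/q_4 = 368/15
  p_5/q_5 = 687/28
  p_6/q_6 = 33344/1359
  p_7/q_7 = 34031/1387
q_6 = 1359 ≤ 1369 < 1387 = q_7, so the answer is 33344/1359.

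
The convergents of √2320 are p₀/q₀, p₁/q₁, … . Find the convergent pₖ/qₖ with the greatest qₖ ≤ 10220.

√2320 = [48; 6, 96, …] (period length 2).
Convergents:
  p_0/q_0 = 48/1
  p_1/q_1 = 289/6
  p_2/q_2 = 27792/577
  p_3/q_3 = 167041/3468
  p_4/q_4 = 16063728/333505
q_3 = 3468 ≤ 10220 < 333505 = q_4, so the answer is 167041/3468.

167041/3468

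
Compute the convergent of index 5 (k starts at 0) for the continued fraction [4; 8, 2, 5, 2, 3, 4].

Using pₖ = aₖpₖ₋₁ + pₖ₋₂, qₖ = aₖqₖ₋₁ + qₖ₋₂ (with p₋₁=1, p₋₂=0, q₋₁=0, q₋₂=1):
  k=0: a=4, p=4, q=1
  k=1: a=8, p=33, q=8
  k=2: a=2, p=70, q=17
  k=3: a=5, p=383, q=93
  k=4: a=2, p=836, q=203
  k=5: a=3, p=2891, q=702

2891/702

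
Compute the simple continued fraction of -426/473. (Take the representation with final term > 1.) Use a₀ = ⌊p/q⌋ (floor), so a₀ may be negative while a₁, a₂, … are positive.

-426 = -1×473 + 47
473 = 10×47 + 3
47 = 15×3 + 2
3 = 1×2 + 1
2 = 2×1 + 0  (stop)
So -426/473 = [-1; 10, 15, 1, 2].

[-1; 10, 15, 1, 2]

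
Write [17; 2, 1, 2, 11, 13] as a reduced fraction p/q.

20692/1191

Using pₖ = aₖpₖ₋₁ + pₖ₋₂ and qₖ = aₖqₖ₋₁ + qₖ₋₂:
  k=0: a=17, p=17, q=1
  k=1: a=2, p=35, q=2
  k=2: a=1, p=52, q=3
  k=3: a=2, p=139, q=8
  k=4: a=11, p=1581, q=91
  k=5: a=13, p=20692, q=1191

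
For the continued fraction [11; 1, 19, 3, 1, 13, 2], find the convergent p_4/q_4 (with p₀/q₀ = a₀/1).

Using pₖ = aₖpₖ₋₁ + pₖ₋₂, qₖ = aₖqₖ₋₁ + qₖ₋₂ (with p₋₁=1, p₋₂=0, q₋₁=0, q₋₂=1):
  k=0: a=11, p=11, q=1
  k=1: a=1, p=12, q=1
  k=2: a=19, p=239, q=20
  k=3: a=3, p=729, q=61
  k=4: a=1, p=968, q=81

968/81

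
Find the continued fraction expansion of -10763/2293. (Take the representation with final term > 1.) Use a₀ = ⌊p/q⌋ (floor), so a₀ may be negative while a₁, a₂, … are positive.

[-5; 3, 3, 1, 3, 15, 3]

-10763 = -5×2293 + 702
2293 = 3×702 + 187
702 = 3×187 + 141
187 = 1×141 + 46
141 = 3×46 + 3
46 = 15×3 + 1
3 = 3×1 + 0  (stop)
So -10763/2293 = [-5; 3, 3, 1, 3, 15, 3].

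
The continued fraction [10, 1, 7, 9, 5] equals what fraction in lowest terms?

4057/373

Using pₖ = aₖpₖ₋₁ + pₖ₋₂ and qₖ = aₖqₖ₋₁ + qₖ₋₂:
  k=0: a=10, p=10, q=1
  k=1: a=1, p=11, q=1
  k=2: a=7, p=87, q=8
  k=3: a=9, p=794, q=73
  k=4: a=5, p=4057, q=373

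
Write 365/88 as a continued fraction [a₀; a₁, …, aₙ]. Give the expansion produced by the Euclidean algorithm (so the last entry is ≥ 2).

365 = 4*88 + 13
88 = 6*13 + 10
13 = 1*10 + 3
10 = 3*3 + 1
3 = 3*1 + 0  (stop)
So 365/88 = [4; 6, 1, 3, 3].

[4; 6, 1, 3, 3]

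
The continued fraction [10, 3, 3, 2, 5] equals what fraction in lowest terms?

Fold from the inside: start with 5/1.
  2 + 1/5 = 11/5
  3 + 5/11 = 38/11
  3 + 11/38 = 125/38
  10 + 38/125 = 1288/125

1288/125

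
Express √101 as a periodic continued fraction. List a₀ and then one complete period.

a₀ = ⌊√101⌋ = 10.
With m₀=0, d₀=1 and mₖ₊₁ = dₖaₖ − mₖ, dₖ₊₁ = (n − mₖ₊₁²)/dₖ, aₖ₊₁ = ⌊(a₀+mₖ₊₁)/dₖ₊₁⌋:
  k=1: m=10, d=1, a=20
d=1 and a=2a₀=20 at k=1, so the next step gives (m, d) = (10, 1) again — its k=1 value — and the period has length 1.

[10; 20]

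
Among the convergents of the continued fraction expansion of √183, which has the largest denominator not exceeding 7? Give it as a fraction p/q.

√183 = [13; 1, 1, 8, 1, 1, 26, …] (period length 6).
Convergents:
  p_0/q_0 = 13/1
  p_1/q_1 = 14/1
  p_2/q_2 = 27/2
  p_3/q_3 = 230/17
q_2 = 2 ≤ 7 < 17 = q_3, so the answer is 27/2.

27/2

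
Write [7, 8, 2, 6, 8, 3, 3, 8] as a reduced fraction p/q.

549530/77201

Using pₖ = aₖpₖ₋₁ + pₖ₋₂ and qₖ = aₖqₖ₋₁ + qₖ₋₂:
  k=0: a=7, p=7, q=1
  k=1: a=8, p=57, q=8
  k=2: a=2, p=121, q=17
  k=3: a=6, p=783, q=110
  k=4: a=8, p=6385, q=897
  k=5: a=3, p=19938, q=2801
  k=6: a=3, p=66199, q=9300
  k=7: a=8, p=549530, q=77201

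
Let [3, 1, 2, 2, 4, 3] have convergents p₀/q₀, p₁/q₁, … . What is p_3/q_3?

26/7

Using pₖ = aₖpₖ₋₁ + pₖ₋₂, qₖ = aₖqₖ₋₁ + qₖ₋₂ (with p₋₁=1, p₋₂=0, q₋₁=0, q₋₂=1):
  k=0: a=3, p=3, q=1
  k=1: a=1, p=4, q=1
  k=2: a=2, p=11, q=3
  k=3: a=2, p=26, q=7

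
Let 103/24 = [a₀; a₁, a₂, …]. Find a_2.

103 = 4·24 + 7   →  a_0 = 4
24 = 3·7 + 3   →  a_1 = 3
7 = 2·3 + 1   →  a_2 = 2

2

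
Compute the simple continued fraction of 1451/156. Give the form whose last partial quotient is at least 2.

[9; 3, 3, 7, 2]

1451 = 9·156 + 47
156 = 3·47 + 15
47 = 3·15 + 2
15 = 7·2 + 1
2 = 2·1 + 0  (stop)
So 1451/156 = [9; 3, 3, 7, 2].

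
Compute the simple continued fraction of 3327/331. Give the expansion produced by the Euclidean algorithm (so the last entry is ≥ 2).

[10; 19, 2, 8]

3327 = 10*331 + 17
331 = 19*17 + 8
17 = 2*8 + 1
8 = 8*1 + 0  (stop)
So 3327/331 = [10; 19, 2, 8].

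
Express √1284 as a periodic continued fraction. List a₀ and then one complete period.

[35; 1, 4, 1, 70]

a₀ = ⌊√1284⌋ = 35.
With m₀=0, d₀=1 and mₖ₊₁ = dₖaₖ − mₖ, dₖ₊₁ = (n − mₖ₊₁²)/dₖ, aₖ₊₁ = ⌊(a₀+mₖ₊₁)/dₖ₊₁⌋:
  k=1: m=35, d=59, a=1
  k=2: m=24, d=12, a=4
  k=3: m=24, d=59, a=1
  k=4: m=35, d=1, a=70
d=1 and a=2a₀=70 at k=4, so the next step gives (m, d) = (35, 59) again — its k=1 value — and the period has length 4.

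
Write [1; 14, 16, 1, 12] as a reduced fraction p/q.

3313/3093

Using pₖ = aₖpₖ₋₁ + pₖ₋₂ and qₖ = aₖqₖ₋₁ + qₖ₋₂:
  k=0: a=1, p=1, q=1
  k=1: a=14, p=15, q=14
  k=2: a=16, p=241, q=225
  k=3: a=1, p=256, q=239
  k=4: a=12, p=3313, q=3093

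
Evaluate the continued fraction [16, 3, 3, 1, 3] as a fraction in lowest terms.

Using pₖ = aₖpₖ₋₁ + pₖ₋₂ and qₖ = aₖqₖ₋₁ + qₖ₋₂:
  k=0: a=16, p=16, q=1
  k=1: a=3, p=49, q=3
  k=2: a=3, p=163, q=10
  k=3: a=1, p=212, q=13
  k=4: a=3, p=799, q=49

799/49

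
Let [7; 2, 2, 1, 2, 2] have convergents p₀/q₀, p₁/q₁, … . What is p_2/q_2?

Using pₖ = aₖpₖ₋₁ + pₖ₋₂, qₖ = aₖqₖ₋₁ + qₖ₋₂ (with p₋₁=1, p₋₂=0, q₋₁=0, q₋₂=1):
  k=0: a=7, p=7, q=1
  k=1: a=2, p=15, q=2
  k=2: a=2, p=37, q=5

37/5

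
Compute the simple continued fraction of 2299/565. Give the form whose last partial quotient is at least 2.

2299 = 4×565 + 39
565 = 14×39 + 19
39 = 2×19 + 1
19 = 19×1 + 0  (stop)
So 2299/565 = [4; 14, 2, 19].

[4; 14, 2, 19]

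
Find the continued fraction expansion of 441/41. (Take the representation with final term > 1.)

[10; 1, 3, 10]

441 = 10*41 + 31
41 = 1*31 + 10
31 = 3*10 + 1
10 = 10*1 + 0  (stop)
So 441/41 = [10; 1, 3, 10].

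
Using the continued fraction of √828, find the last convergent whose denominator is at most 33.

892/31

√828 = [28; 1, 3, 2, 3, 1, 56, …] (period length 6).
Convergents:
  p_0/q_0 = 28/1
  p_1/q_1 = 29/1
  p_2/q_2 = 115/4
  p_3/q_3 = 259/9
  p_4/q_4 = 892/31
  p_5/q_5 = 1151/40
q_4 = 31 ≤ 33 < 40 = q_5, so the answer is 892/31.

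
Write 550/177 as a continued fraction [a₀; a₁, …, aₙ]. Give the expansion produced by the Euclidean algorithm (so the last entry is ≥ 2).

[3; 9, 3, 6]

550 = 3×177 + 19
177 = 9×19 + 6
19 = 3×6 + 1
6 = 6×1 + 0  (stop)
So 550/177 = [3; 9, 3, 6].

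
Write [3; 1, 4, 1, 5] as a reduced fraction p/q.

134/35

Using pₖ = aₖpₖ₋₁ + pₖ₋₂ and qₖ = aₖqₖ₋₁ + qₖ₋₂:
  k=0: a=3, p=3, q=1
  k=1: a=1, p=4, q=1
  k=2: a=4, p=19, q=5
  k=3: a=1, p=23, q=6
  k=4: a=5, p=134, q=35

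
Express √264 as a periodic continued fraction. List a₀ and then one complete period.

[16; 4, 32]

a₀ = ⌊√264⌋ = 16.
With m₀=0, d₀=1 and mₖ₊₁ = dₖaₖ − mₖ, dₖ₊₁ = (n − mₖ₊₁²)/dₖ, aₖ₊₁ = ⌊(a₀+mₖ₊₁)/dₖ₊₁⌋:
  k=1: m=16, d=8, a=4
  k=2: m=16, d=1, a=32
d=1 and a=2a₀=32 at k=2, so the next step gives (m, d) = (16, 8) again — its k=1 value — and the period has length 2.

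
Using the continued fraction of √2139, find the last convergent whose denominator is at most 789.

√2139 = [46; 4, 92, …] (period length 2).
Convergents:
  p_0/q_0 = 46/1
  p_1/q_1 = 185/4
  p_2/q_2 = 17066/369
  p_3/q_3 = 68449/1480
q_2 = 369 ≤ 789 < 1480 = q_3, so the answer is 17066/369.

17066/369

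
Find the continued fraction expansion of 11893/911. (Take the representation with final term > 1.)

11893 = 13·911 + 50
911 = 18·50 + 11
50 = 4·11 + 6
11 = 1·6 + 5
6 = 1·5 + 1
5 = 5·1 + 0  (stop)
So 11893/911 = [13; 18, 4, 1, 1, 5].

[13; 18, 4, 1, 1, 5]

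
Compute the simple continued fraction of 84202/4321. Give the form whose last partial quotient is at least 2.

84202 = 19*4321 + 2103
4321 = 2*2103 + 115
2103 = 18*115 + 33
115 = 3*33 + 16
33 = 2*16 + 1
16 = 16*1 + 0  (stop)
So 84202/4321 = [19; 2, 18, 3, 2, 16].

[19; 2, 18, 3, 2, 16]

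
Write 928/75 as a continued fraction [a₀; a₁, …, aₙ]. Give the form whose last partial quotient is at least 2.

[12; 2, 1, 2, 9]

928 = 12·75 + 28
75 = 2·28 + 19
28 = 1·19 + 9
19 = 2·9 + 1
9 = 9·1 + 0  (stop)
So 928/75 = [12; 2, 1, 2, 9].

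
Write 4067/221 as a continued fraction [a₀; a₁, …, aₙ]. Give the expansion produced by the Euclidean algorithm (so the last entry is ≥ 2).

[18; 2, 2, 14, 3]

4067 = 18*221 + 89
221 = 2*89 + 43
89 = 2*43 + 3
43 = 14*3 + 1
3 = 3*1 + 0  (stop)
So 4067/221 = [18; 2, 2, 14, 3].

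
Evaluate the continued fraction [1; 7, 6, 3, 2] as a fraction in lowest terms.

359/315

Using pₖ = aₖpₖ₋₁ + pₖ₋₂ and qₖ = aₖqₖ₋₁ + qₖ₋₂:
  k=0: a=1, p=1, q=1
  k=1: a=7, p=8, q=7
  k=2: a=6, p=49, q=43
  k=3: a=3, p=155, q=136
  k=4: a=2, p=359, q=315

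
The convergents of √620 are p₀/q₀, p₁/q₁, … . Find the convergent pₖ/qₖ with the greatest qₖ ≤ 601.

√620 = [24; 1, 8, 1, 48, …] (period length 4).
Convergents:
  p_0/q_0 = 24/1
  p_1/q_1 = 25/1
  p_2/q_2 = 224/9
  p_3/q_3 = 249/10
  p_4/q_4 = 12176/489
  p_5/q_5 = 12425/499
  p_6/q_6 = 111576/4481
q_5 = 499 ≤ 601 < 4481 = q_6, so the answer is 12425/499.

12425/499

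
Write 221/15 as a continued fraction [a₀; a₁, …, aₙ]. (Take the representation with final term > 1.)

[14; 1, 2, 1, 3]

221 = 14*15 + 11
15 = 1*11 + 4
11 = 2*4 + 3
4 = 1*3 + 1
3 = 3*1 + 0  (stop)
So 221/15 = [14; 1, 2, 1, 3].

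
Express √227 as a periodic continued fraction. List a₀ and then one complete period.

[15; 15, 30]

a₀ = ⌊√227⌋ = 15.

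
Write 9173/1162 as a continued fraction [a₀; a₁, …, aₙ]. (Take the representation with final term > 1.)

9173 = 7*1162 + 1039
1162 = 1*1039 + 123
1039 = 8*123 + 55
123 = 2*55 + 13
55 = 4*13 + 3
13 = 4*3 + 1
3 = 3*1 + 0  (stop)
So 9173/1162 = [7; 1, 8, 2, 4, 4, 3].

[7; 1, 8, 2, 4, 4, 3]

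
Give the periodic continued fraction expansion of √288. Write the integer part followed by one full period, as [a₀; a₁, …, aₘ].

[16; 1, 32]

a₀ = ⌊√288⌋ = 16.
With m₀=0, d₀=1 and mₖ₊₁ = dₖaₖ − mₖ, dₖ₊₁ = (n − mₖ₊₁²)/dₖ, aₖ₊₁ = ⌊(a₀+mₖ₊₁)/dₖ₊₁⌋:
  k=1: m=16, d=32, a=1
  k=2: m=16, d=1, a=32
d=1 and a=2a₀=32 at k=2, so the next step gives (m, d) = (16, 32) again — its k=1 value — and the period has length 2.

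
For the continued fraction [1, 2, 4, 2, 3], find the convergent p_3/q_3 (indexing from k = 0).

29/20

Using pₖ = aₖpₖ₋₁ + pₖ₋₂, qₖ = aₖqₖ₋₁ + qₖ₋₂ (with p₋₁=1, p₋₂=0, q₋₁=0, q₋₂=1):
  k=0: a=1, p=1, q=1
  k=1: a=2, p=3, q=2
  k=2: a=4, p=13, q=9
  k=3: a=2, p=29, q=20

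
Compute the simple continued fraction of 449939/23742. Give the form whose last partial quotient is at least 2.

449939 = 18*23742 + 22583
23742 = 1*22583 + 1159
22583 = 19*1159 + 562
1159 = 2*562 + 35
562 = 16*35 + 2
35 = 17*2 + 1
2 = 2*1 + 0  (stop)
So 449939/23742 = [18; 1, 19, 2, 16, 17, 2].

[18; 1, 19, 2, 16, 17, 2]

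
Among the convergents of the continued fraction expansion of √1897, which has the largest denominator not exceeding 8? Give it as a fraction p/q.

87/2

√1897 = [43; 1, 1, 4, 12, 4, 1, 1, 86, …] (period length 8).
Convergents:
  p_0/q_0 = 43/1
  p_1/q_1 = 44/1
  p_2/q_2 = 87/2
  p_3/q_3 = 392/9
q_2 = 2 ≤ 8 < 9 = q_3, so the answer is 87/2.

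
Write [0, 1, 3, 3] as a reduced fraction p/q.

10/13

Using pₖ = aₖpₖ₋₁ + pₖ₋₂ and qₖ = aₖqₖ₋₁ + qₖ₋₂:
  k=0: a=0, p=0, q=1
  k=1: a=1, p=1, q=1
  k=2: a=3, p=3, q=4
  k=3: a=3, p=10, q=13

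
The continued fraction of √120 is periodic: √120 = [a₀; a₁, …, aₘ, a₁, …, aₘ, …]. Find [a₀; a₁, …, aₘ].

a₀ = ⌊√120⌋ = 10.
With m₀=0, d₀=1 and mₖ₊₁ = dₖaₖ − mₖ, dₖ₊₁ = (n − mₖ₊₁²)/dₖ, aₖ₊₁ = ⌊(a₀+mₖ₊₁)/dₖ₊₁⌋:
  k=1: m=10, d=20, a=1
  k=2: m=10, d=1, a=20
d=1 and a=2a₀=20 at k=2, so the next step gives (m, d) = (10, 20) again — its k=1 value — and the period has length 2.

[10; 1, 20]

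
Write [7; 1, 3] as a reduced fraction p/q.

31/4

Using pₖ = aₖpₖ₋₁ + pₖ₋₂ and qₖ = aₖqₖ₋₁ + qₖ₋₂:
  k=0: a=7, p=7, q=1
  k=1: a=1, p=8, q=1
  k=2: a=3, p=31, q=4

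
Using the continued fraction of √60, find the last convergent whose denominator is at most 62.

√60 = [7; 1, 2, 1, 14, …] (period length 4).
Convergents:
  p_0/q_0 = 7/1
  p_1/q_1 = 8/1
  p_2/q_2 = 23/3
  p_3/q_3 = 31/4
  p_4/q_4 = 457/59
  p_5/q_5 = 488/63
q_4 = 59 ≤ 62 < 63 = q_5, so the answer is 457/59.

457/59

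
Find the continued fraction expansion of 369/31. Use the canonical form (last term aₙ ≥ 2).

[11; 1, 9, 3]

369 = 11*31 + 28
31 = 1*28 + 3
28 = 9*3 + 1
3 = 3*1 + 0  (stop)
So 369/31 = [11; 1, 9, 3].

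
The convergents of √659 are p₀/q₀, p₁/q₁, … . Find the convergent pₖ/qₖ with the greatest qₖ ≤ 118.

1951/76

√659 = [25; 1, 2, 25, 2, 1, 50, …] (period length 6).
Convergents:
  p_0/q_0 = 25/1
  p_1/q_1 = 26/1
  p_2/q_2 = 77/3
  p_3/q_3 = 1951/76
  p_4/q_4 = 3979/155
q_3 = 76 ≤ 118 < 155 = q_4, so the answer is 1951/76.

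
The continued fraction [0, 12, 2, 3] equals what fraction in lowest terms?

7/87

Fold from the inside: start with 3/1.
  2 + 1/3 = 7/3
  12 + 3/7 = 87/7
  0 + 7/87 = 7/87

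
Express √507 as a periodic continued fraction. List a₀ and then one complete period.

a₀ = ⌊√507⌋ = 22.
With m₀=0, d₀=1 and mₖ₊₁ = dₖaₖ − mₖ, dₖ₊₁ = (n − mₖ₊₁²)/dₖ, aₖ₊₁ = ⌊(a₀+mₖ₊₁)/dₖ₊₁⌋:
  k=1: m=22, d=23, a=1
  k=2: m=1, d=22, a=1
  k=3: m=21, d=3, a=14
  k=4: m=21, d=22, a=1
  k=5: m=1, d=23, a=1
  k=6: m=22, d=1, a=44
d=1 and a=2a₀=44 at k=6, so the next step gives (m, d) = (22, 23) again — its k=1 value — and the period has length 6.

[22; 1, 1, 14, 1, 1, 44]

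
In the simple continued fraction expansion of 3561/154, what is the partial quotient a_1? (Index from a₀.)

8

3561 = 23·154 + 19   →  a_0 = 23
154 = 8·19 + 2   →  a_1 = 8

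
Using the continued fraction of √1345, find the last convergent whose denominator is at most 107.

3264/89

√1345 = [36; 1, 2, 14, 2, 1, 72, …] (period length 6).
Convergents:
  p_0/q_0 = 36/1
  p_1/q_1 = 37/1
  p_2/q_2 = 110/3
  p_3/q_3 = 1577/43
  p_4/q_4 = 3264/89
  p_5/q_5 = 4841/132
q_4 = 89 ≤ 107 < 132 = q_5, so the answer is 3264/89.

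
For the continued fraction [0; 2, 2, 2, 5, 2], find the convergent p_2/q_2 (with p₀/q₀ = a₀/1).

2/5

Using pₖ = aₖpₖ₋₁ + pₖ₋₂, qₖ = aₖqₖ₋₁ + qₖ₋₂ (with p₋₁=1, p₋₂=0, q₋₁=0, q₋₂=1):
  k=0: a=0, p=0, q=1
  k=1: a=2, p=1, q=2
  k=2: a=2, p=2, q=5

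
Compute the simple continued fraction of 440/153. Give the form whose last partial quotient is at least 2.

440 = 2·153 + 134
153 = 1·134 + 19
134 = 7·19 + 1
19 = 19·1 + 0  (stop)
So 440/153 = [2; 1, 7, 19].

[2; 1, 7, 19]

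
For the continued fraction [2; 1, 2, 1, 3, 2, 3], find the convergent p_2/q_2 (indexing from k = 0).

8/3

Using pₖ = aₖpₖ₋₁ + pₖ₋₂, qₖ = aₖqₖ₋₁ + qₖ₋₂ (with p₋₁=1, p₋₂=0, q₋₁=0, q₋₂=1):
  k=0: a=2, p=2, q=1
  k=1: a=1, p=3, q=1
  k=2: a=2, p=8, q=3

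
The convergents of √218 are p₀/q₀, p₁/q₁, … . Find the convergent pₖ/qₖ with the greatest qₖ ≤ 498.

√218 = [14; 1, 3, 3, 1, 28, …] (period length 5).
Convergents:
  p_0/q_0 = 14/1
  p_1/q_1 = 15/1
  p_2/q_2 = 59/4
  p_3/q_3 = 192/13
  p_4/q_4 = 251/17
  p_5/q_5 = 7220/489
  p_6/q_6 = 7471/506
q_5 = 489 ≤ 498 < 506 = q_6, so the answer is 7220/489.

7220/489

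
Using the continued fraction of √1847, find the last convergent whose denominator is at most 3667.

157037/3654

√1847 = [42; 1, 41, 1, 84, …] (period length 4).
Convergents:
  p_0/q_0 = 42/1
  p_1/q_1 = 43/1
  p_2/q_2 = 1805/42
  p_3/q_3 = 1848/43
  p_4/q_4 = 157037/3654
  p_5/q_5 = 158885/3697
q_4 = 3654 ≤ 3667 < 3697 = q_5, so the answer is 157037/3654.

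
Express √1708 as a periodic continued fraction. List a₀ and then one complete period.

[41; 3, 20, 3, 82]

a₀ = ⌊√1708⌋ = 41.
With m₀=0, d₀=1 and mₖ₊₁ = dₖaₖ − mₖ, dₖ₊₁ = (n − mₖ₊₁²)/dₖ, aₖ₊₁ = ⌊(a₀+mₖ₊₁)/dₖ₊₁⌋:
  k=1: m=41, d=27, a=3
  k=2: m=40, d=4, a=20
  k=3: m=40, d=27, a=3
  k=4: m=41, d=1, a=82
d=1 and a=2a₀=82 at k=4, so the next step gives (m, d) = (41, 27) again — its k=1 value — and the period has length 4.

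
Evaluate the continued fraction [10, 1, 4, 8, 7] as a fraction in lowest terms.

3155/292

Fold from the inside: start with 7/1.
  8 + 1/7 = 57/7
  4 + 7/57 = 235/57
  1 + 57/235 = 292/235
  10 + 235/292 = 3155/292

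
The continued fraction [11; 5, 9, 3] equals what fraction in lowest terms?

Fold from the inside: start with 3/1.
  9 + 1/3 = 28/3
  5 + 3/28 = 143/28
  11 + 28/143 = 1601/143

1601/143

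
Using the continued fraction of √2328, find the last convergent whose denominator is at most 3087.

74497/1544

√2328 = [48; 4, 96, …] (period length 2).
Convergents:
  p_0/q_0 = 48/1
  p_1/q_1 = 193/4
  p_2/q_2 = 18576/385
  p_3/q_3 = 74497/1544
  p_4/q_4 = 7170288/148609
q_3 = 1544 ≤ 3087 < 148609 = q_4, so the answer is 74497/1544.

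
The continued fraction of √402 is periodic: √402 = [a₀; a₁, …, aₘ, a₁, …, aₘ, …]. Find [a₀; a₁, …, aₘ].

a₀ = ⌊√402⌋ = 20.
With m₀=0, d₀=1 and mₖ₊₁ = dₖaₖ − mₖ, dₖ₊₁ = (n − mₖ₊₁²)/dₖ, aₖ₊₁ = ⌊(a₀+mₖ₊₁)/dₖ₊₁⌋:
  k=1: m=20, d=2, a=20
  k=2: m=20, d=1, a=40
d=1 and a=2a₀=40 at k=2, so the next step gives (m, d) = (20, 2) again — its k=1 value — and the period has length 2.

[20; 20, 40]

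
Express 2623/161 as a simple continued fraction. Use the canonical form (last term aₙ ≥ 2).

2623 = 16*161 + 47
161 = 3*47 + 20
47 = 2*20 + 7
20 = 2*7 + 6
7 = 1*6 + 1
6 = 6*1 + 0  (stop)
So 2623/161 = [16; 3, 2, 2, 1, 6].

[16; 3, 2, 2, 1, 6]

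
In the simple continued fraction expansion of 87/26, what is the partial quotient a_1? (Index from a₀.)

87 = 3·26 + 9   →  a_0 = 3
26 = 2·9 + 8   →  a_1 = 2

2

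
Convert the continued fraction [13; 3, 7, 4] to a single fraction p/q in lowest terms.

Using pₖ = aₖpₖ₋₁ + pₖ₋₂ and qₖ = aₖqₖ₋₁ + qₖ₋₂:
  k=0: a=13, p=13, q=1
  k=1: a=3, p=40, q=3
  k=2: a=7, p=293, q=22
  k=3: a=4, p=1212, q=91

1212/91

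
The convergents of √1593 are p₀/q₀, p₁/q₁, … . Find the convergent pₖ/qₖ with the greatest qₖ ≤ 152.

5468/137

√1593 = [39; 1, 10, 2, 2, 2, 10, 1, 78, …] (period length 8).
Convergents:
  p_0/q_0 = 39/1
  p_1/q_1 = 40/1
  p_2/q_2 = 439/11
  p_3/q_3 = 918/23
  p_4/q_4 = 2275/57
  p_5/q_5 = 5468/137
  p_6/q_6 = 56955/1427
q_5 = 137 ≤ 152 < 1427 = q_6, so the answer is 5468/137.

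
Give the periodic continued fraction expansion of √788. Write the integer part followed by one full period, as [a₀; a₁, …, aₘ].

[28; 14, 56]

a₀ = ⌊√788⌋ = 28.
With m₀=0, d₀=1 and mₖ₊₁ = dₖaₖ − mₖ, dₖ₊₁ = (n − mₖ₊₁²)/dₖ, aₖ₊₁ = ⌊(a₀+mₖ₊₁)/dₖ₊₁⌋:
  k=1: m=28, d=4, a=14
  k=2: m=28, d=1, a=56
d=1 and a=2a₀=56 at k=2, so the next step gives (m, d) = (28, 4) again — its k=1 value — and the period has length 2.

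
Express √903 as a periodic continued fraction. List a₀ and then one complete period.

a₀ = ⌊√903⌋ = 30.
With m₀=0, d₀=1 and mₖ₊₁ = dₖaₖ − mₖ, dₖ₊₁ = (n − mₖ₊₁²)/dₖ, aₖ₊₁ = ⌊(a₀+mₖ₊₁)/dₖ₊₁⌋:
  k=1: m=30, d=3, a=20
  k=2: m=30, d=1, a=60
d=1 and a=2a₀=60 at k=2, so the next step gives (m, d) = (30, 3) again — its k=1 value — and the period has length 2.

[30; 20, 60]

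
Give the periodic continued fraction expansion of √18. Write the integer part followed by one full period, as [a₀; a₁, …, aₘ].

[4; 4, 8]

a₀ = ⌊√18⌋ = 4.
With m₀=0, d₀=1 and mₖ₊₁ = dₖaₖ − mₖ, dₖ₊₁ = (n − mₖ₊₁²)/dₖ, aₖ₊₁ = ⌊(a₀+mₖ₊₁)/dₖ₊₁⌋:
  k=1: m=4, d=2, a=4
  k=2: m=4, d=1, a=8
d=1 and a=2a₀=8 at k=2, so the next step gives (m, d) = (4, 2) again — its k=1 value — and the period has length 2.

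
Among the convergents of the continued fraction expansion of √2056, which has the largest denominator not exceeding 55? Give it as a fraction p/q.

1587/35

√2056 = [45; 2, 1, 10, 1, 2, 90, …] (period length 6).
Convergents:
  p_0/q_0 = 45/1
  p_1/q_1 = 91/2
  p_2/q_2 = 136/3
  p_3/q_3 = 1451/32
  p_4/q_4 = 1587/35
  p_5/q_5 = 4625/102
q_4 = 35 ≤ 55 < 102 = q_5, so the answer is 1587/35.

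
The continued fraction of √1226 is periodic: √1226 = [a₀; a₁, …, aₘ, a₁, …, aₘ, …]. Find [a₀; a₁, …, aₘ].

[35; 70]

a₀ = ⌊√1226⌋ = 35.
With m₀=0, d₀=1 and mₖ₊₁ = dₖaₖ − mₖ, dₖ₊₁ = (n − mₖ₊₁²)/dₖ, aₖ₊₁ = ⌊(a₀+mₖ₊₁)/dₖ₊₁⌋:
  k=1: m=35, d=1, a=70
d=1 and a=2a₀=70 at k=1, so the next step gives (m, d) = (35, 1) again — its k=1 value — and the period has length 1.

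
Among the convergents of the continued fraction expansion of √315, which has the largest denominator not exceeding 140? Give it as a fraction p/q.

√315 = [17; 1, 2, 1, 34, …] (period length 4).
Convergents:
  p_0/q_0 = 17/1
  p_1/q_1 = 18/1
  p_2/q_2 = 53/3
  p_3/q_3 = 71/4
  p_4/q_4 = 2467/139
  p_5/q_5 = 2538/143
q_4 = 139 ≤ 140 < 143 = q_5, so the answer is 2467/139.

2467/139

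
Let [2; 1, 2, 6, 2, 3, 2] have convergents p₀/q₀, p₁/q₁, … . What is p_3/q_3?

51/19

Using pₖ = aₖpₖ₋₁ + pₖ₋₂, qₖ = aₖqₖ₋₁ + qₖ₋₂ (with p₋₁=1, p₋₂=0, q₋₁=0, q₋₂=1):
  k=0: a=2, p=2, q=1
  k=1: a=1, p=3, q=1
  k=2: a=2, p=8, q=3
  k=3: a=6, p=51, q=19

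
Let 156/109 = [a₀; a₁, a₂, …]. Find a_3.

7

156 = 1·109 + 47   →  a_0 = 1
109 = 2·47 + 15   →  a_1 = 2
47 = 3·15 + 2   →  a_2 = 3
15 = 7·2 + 1   →  a_3 = 7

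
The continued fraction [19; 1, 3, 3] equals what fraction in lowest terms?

257/13

Using pₖ = aₖpₖ₋₁ + pₖ₋₂ and qₖ = aₖqₖ₋₁ + qₖ₋₂:
  k=0: a=19, p=19, q=1
  k=1: a=1, p=20, q=1
  k=2: a=3, p=79, q=4
  k=3: a=3, p=257, q=13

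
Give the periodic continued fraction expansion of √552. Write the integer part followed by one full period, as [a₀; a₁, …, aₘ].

[23; 2, 46]

a₀ = ⌊√552⌋ = 23.
With m₀=0, d₀=1 and mₖ₊₁ = dₖaₖ − mₖ, dₖ₊₁ = (n − mₖ₊₁²)/dₖ, aₖ₊₁ = ⌊(a₀+mₖ₊₁)/dₖ₊₁⌋:
  k=1: m=23, d=23, a=2
  k=2: m=23, d=1, a=46
d=1 and a=2a₀=46 at k=2, so the next step gives (m, d) = (23, 23) again — its k=1 value — and the period has length 2.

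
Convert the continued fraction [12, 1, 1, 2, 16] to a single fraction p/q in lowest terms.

1033/82

Using pₖ = aₖpₖ₋₁ + pₖ₋₂ and qₖ = aₖqₖ₋₁ + qₖ₋₂:
  k=0: a=12, p=12, q=1
  k=1: a=1, p=13, q=1
  k=2: a=1, p=25, q=2
  k=3: a=2, p=63, q=5
  k=4: a=16, p=1033, q=82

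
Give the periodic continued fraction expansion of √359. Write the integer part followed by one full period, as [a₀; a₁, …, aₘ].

a₀ = ⌊√359⌋ = 18.
With m₀=0, d₀=1 and mₖ₊₁ = dₖaₖ − mₖ, dₖ₊₁ = (n − mₖ₊₁²)/dₖ, aₖ₊₁ = ⌊(a₀+mₖ₊₁)/dₖ₊₁⌋:
  k=1: m=18, d=35, a=1
  k=2: m=17, d=2, a=17
  k=3: m=17, d=35, a=1
  k=4: m=18, d=1, a=36
d=1 and a=2a₀=36 at k=4, so the next step gives (m, d) = (18, 35) again — its k=1 value — and the period has length 4.

[18; 1, 17, 1, 36]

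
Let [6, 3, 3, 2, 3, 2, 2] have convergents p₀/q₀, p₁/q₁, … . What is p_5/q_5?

Using pₖ = aₖpₖ₋₁ + pₖ₋₂, qₖ = aₖqₖ₋₁ + qₖ₋₂ (with p₋₁=1, p₋₂=0, q₋₁=0, q₋₂=1):
  k=0: a=6, p=6, q=1
  k=1: a=3, p=19, q=3
  k=2: a=3, p=63, q=10
  k=3: a=2, p=145, q=23
  k=4: a=3, p=498, q=79
  k=5: a=2, p=1141, q=181

1141/181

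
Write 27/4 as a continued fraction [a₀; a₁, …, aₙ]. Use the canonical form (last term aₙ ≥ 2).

27 = 6*4 + 3
4 = 1*3 + 1
3 = 3*1 + 0  (stop)
So 27/4 = [6; 1, 3].

[6; 1, 3]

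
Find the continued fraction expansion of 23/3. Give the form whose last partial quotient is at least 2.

23 = 7×3 + 2
3 = 1×2 + 1
2 = 2×1 + 0  (stop)
So 23/3 = [7; 1, 2].

[7; 1, 2]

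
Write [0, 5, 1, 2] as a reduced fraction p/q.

3/17

Using pₖ = aₖpₖ₋₁ + pₖ₋₂ and qₖ = aₖqₖ₋₁ + qₖ₋₂:
  k=0: a=0, p=0, q=1
  k=1: a=5, p=1, q=5
  k=2: a=1, p=1, q=6
  k=3: a=2, p=3, q=17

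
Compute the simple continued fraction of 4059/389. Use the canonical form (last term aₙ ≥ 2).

[10; 2, 3, 3, 5, 3]

4059 = 10*389 + 169
389 = 2*169 + 51
169 = 3*51 + 16
51 = 3*16 + 3
16 = 5*3 + 1
3 = 3*1 + 0  (stop)
So 4059/389 = [10; 2, 3, 3, 5, 3].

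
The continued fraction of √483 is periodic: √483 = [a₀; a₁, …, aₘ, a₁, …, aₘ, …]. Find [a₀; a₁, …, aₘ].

[21; 1, 42]

a₀ = ⌊√483⌋ = 21.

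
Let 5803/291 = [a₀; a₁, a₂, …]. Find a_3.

5803 = 19·291 + 274   →  a_0 = 19
291 = 1·274 + 17   →  a_1 = 1
274 = 16·17 + 2   →  a_2 = 16
17 = 8·2 + 1   →  a_3 = 8

8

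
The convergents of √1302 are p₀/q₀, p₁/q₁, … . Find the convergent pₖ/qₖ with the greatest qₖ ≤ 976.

31212/865

√1302 = [36; 12, 72, …] (period length 2).
Convergents:
  p_0/q_0 = 36/1
  p_1/q_1 = 433/12
  p_2/q_2 = 31212/865
  p_3/q_3 = 374977/10392
q_2 = 865 ≤ 976 < 10392 = q_3, so the answer is 31212/865.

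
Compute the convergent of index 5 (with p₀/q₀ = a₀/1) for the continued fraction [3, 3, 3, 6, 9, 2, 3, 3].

Using pₖ = aₖpₖ₋₁ + pₖ₋₂, qₖ = aₖqₖ₋₁ + qₖ₋₂ (with p₋₁=1, p₋₂=0, q₋₁=0, q₋₂=1):
  k=0: a=3, p=3, q=1
  k=1: a=3, p=10, q=3
  k=2: a=3, p=33, q=10
  k=3: a=6, p=208, q=63
  k=4: a=9, p=1905, q=577
  k=5: a=2, p=4018, q=1217

4018/1217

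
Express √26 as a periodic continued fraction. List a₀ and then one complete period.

a₀ = ⌊√26⌋ = 5.
With m₀=0, d₀=1 and mₖ₊₁ = dₖaₖ − mₖ, dₖ₊₁ = (n − mₖ₊₁²)/dₖ, aₖ₊₁ = ⌊(a₀+mₖ₊₁)/dₖ₊₁⌋:
  k=1: m=5, d=1, a=10
d=1 and a=2a₀=10 at k=1, so the next step gives (m, d) = (5, 1) again — its k=1 value — and the period has length 1.

[5; 10]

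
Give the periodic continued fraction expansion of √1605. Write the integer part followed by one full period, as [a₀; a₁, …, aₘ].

a₀ = ⌊√1605⌋ = 40.

[40; 16, 80]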